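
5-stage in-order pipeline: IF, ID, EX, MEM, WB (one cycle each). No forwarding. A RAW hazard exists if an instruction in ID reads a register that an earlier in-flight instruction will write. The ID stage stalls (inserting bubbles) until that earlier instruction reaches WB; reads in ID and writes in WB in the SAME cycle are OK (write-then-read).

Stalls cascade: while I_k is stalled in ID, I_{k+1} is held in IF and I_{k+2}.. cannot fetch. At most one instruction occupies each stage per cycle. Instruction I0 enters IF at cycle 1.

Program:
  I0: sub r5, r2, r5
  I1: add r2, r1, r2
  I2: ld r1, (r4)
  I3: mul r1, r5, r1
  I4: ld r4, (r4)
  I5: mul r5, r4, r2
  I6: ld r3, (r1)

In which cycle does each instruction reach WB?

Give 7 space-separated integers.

I0 sub r5 <- r2,r5: IF@1 ID@2 stall=0 (-) EX@3 MEM@4 WB@5
I1 add r2 <- r1,r2: IF@2 ID@3 stall=0 (-) EX@4 MEM@5 WB@6
I2 ld r1 <- r4: IF@3 ID@4 stall=0 (-) EX@5 MEM@6 WB@7
I3 mul r1 <- r5,r1: IF@4 ID@5 stall=2 (RAW on I2.r1 (WB@7)) EX@8 MEM@9 WB@10
I4 ld r4 <- r4: IF@5 ID@8 stall=0 (-) EX@9 MEM@10 WB@11
I5 mul r5 <- r4,r2: IF@8 ID@9 stall=2 (RAW on I4.r4 (WB@11)) EX@12 MEM@13 WB@14
I6 ld r3 <- r1: IF@9 ID@12 stall=0 (-) EX@13 MEM@14 WB@15

Answer: 5 6 7 10 11 14 15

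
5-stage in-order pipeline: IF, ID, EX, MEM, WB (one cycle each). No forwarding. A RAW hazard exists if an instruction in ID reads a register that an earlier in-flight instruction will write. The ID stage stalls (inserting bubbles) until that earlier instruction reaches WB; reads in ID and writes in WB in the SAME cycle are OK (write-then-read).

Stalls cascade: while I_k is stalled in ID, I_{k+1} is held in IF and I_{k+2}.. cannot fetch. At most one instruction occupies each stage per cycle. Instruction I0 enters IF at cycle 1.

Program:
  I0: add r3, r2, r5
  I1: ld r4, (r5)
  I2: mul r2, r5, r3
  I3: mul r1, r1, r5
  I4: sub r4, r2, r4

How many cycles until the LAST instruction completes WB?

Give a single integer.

I0 add r3 <- r2,r5: IF@1 ID@2 stall=0 (-) EX@3 MEM@4 WB@5
I1 ld r4 <- r5: IF@2 ID@3 stall=0 (-) EX@4 MEM@5 WB@6
I2 mul r2 <- r5,r3: IF@3 ID@4 stall=1 (RAW on I0.r3 (WB@5)) EX@6 MEM@7 WB@8
I3 mul r1 <- r1,r5: IF@4 ID@6 stall=0 (-) EX@7 MEM@8 WB@9
I4 sub r4 <- r2,r4: IF@6 ID@7 stall=1 (RAW on I2.r2 (WB@8)) EX@9 MEM@10 WB@11

Answer: 11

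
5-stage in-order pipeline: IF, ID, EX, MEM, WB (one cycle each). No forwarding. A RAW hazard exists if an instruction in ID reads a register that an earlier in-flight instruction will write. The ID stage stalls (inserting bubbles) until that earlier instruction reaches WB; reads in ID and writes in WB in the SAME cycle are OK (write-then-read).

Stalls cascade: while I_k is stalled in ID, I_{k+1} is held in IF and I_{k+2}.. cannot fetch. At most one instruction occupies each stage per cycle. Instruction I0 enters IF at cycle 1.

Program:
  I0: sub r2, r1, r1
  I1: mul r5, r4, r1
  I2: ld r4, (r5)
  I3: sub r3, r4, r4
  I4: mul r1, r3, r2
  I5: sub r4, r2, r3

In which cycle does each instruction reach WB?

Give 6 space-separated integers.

I0 sub r2 <- r1,r1: IF@1 ID@2 stall=0 (-) EX@3 MEM@4 WB@5
I1 mul r5 <- r4,r1: IF@2 ID@3 stall=0 (-) EX@4 MEM@5 WB@6
I2 ld r4 <- r5: IF@3 ID@4 stall=2 (RAW on I1.r5 (WB@6)) EX@7 MEM@8 WB@9
I3 sub r3 <- r4,r4: IF@4 ID@7 stall=2 (RAW on I2.r4 (WB@9)) EX@10 MEM@11 WB@12
I4 mul r1 <- r3,r2: IF@7 ID@10 stall=2 (RAW on I3.r3 (WB@12)) EX@13 MEM@14 WB@15
I5 sub r4 <- r2,r3: IF@10 ID@13 stall=0 (-) EX@14 MEM@15 WB@16

Answer: 5 6 9 12 15 16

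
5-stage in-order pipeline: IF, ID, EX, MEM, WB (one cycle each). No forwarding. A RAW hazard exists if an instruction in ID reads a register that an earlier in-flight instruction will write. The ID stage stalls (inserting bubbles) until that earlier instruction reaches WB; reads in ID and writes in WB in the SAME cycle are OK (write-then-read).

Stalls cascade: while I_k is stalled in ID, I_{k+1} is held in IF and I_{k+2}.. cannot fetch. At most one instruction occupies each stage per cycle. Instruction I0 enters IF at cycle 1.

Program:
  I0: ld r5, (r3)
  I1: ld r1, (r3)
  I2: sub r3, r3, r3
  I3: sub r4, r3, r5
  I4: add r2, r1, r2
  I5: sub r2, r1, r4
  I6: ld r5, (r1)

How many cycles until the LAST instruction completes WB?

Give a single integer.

I0 ld r5 <- r3: IF@1 ID@2 stall=0 (-) EX@3 MEM@4 WB@5
I1 ld r1 <- r3: IF@2 ID@3 stall=0 (-) EX@4 MEM@5 WB@6
I2 sub r3 <- r3,r3: IF@3 ID@4 stall=0 (-) EX@5 MEM@6 WB@7
I3 sub r4 <- r3,r5: IF@4 ID@5 stall=2 (RAW on I2.r3 (WB@7)) EX@8 MEM@9 WB@10
I4 add r2 <- r1,r2: IF@5 ID@8 stall=0 (-) EX@9 MEM@10 WB@11
I5 sub r2 <- r1,r4: IF@8 ID@9 stall=1 (RAW on I3.r4 (WB@10)) EX@11 MEM@12 WB@13
I6 ld r5 <- r1: IF@9 ID@11 stall=0 (-) EX@12 MEM@13 WB@14

Answer: 14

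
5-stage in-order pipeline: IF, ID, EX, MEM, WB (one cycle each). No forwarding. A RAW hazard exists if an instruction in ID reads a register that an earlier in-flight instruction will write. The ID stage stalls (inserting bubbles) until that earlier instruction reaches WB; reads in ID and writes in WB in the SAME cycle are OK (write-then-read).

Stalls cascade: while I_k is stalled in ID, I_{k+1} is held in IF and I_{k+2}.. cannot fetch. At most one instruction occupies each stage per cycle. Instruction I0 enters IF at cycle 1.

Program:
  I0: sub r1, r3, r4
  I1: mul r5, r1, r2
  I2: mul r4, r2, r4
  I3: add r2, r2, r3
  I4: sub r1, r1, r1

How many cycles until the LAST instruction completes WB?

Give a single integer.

I0 sub r1 <- r3,r4: IF@1 ID@2 stall=0 (-) EX@3 MEM@4 WB@5
I1 mul r5 <- r1,r2: IF@2 ID@3 stall=2 (RAW on I0.r1 (WB@5)) EX@6 MEM@7 WB@8
I2 mul r4 <- r2,r4: IF@3 ID@6 stall=0 (-) EX@7 MEM@8 WB@9
I3 add r2 <- r2,r3: IF@6 ID@7 stall=0 (-) EX@8 MEM@9 WB@10
I4 sub r1 <- r1,r1: IF@7 ID@8 stall=0 (-) EX@9 MEM@10 WB@11

Answer: 11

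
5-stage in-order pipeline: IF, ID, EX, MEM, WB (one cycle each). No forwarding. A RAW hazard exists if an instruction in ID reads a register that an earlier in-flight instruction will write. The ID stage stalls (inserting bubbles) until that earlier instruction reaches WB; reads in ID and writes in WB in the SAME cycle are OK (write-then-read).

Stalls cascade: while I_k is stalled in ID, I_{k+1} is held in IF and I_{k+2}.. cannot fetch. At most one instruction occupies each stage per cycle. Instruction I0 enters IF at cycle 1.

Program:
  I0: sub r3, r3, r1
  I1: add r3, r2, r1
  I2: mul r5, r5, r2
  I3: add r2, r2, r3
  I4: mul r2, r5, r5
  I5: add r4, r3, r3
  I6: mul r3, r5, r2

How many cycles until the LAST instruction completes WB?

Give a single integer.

Answer: 13

Derivation:
I0 sub r3 <- r3,r1: IF@1 ID@2 stall=0 (-) EX@3 MEM@4 WB@5
I1 add r3 <- r2,r1: IF@2 ID@3 stall=0 (-) EX@4 MEM@5 WB@6
I2 mul r5 <- r5,r2: IF@3 ID@4 stall=0 (-) EX@5 MEM@6 WB@7
I3 add r2 <- r2,r3: IF@4 ID@5 stall=1 (RAW on I1.r3 (WB@6)) EX@7 MEM@8 WB@9
I4 mul r2 <- r5,r5: IF@5 ID@7 stall=0 (-) EX@8 MEM@9 WB@10
I5 add r4 <- r3,r3: IF@7 ID@8 stall=0 (-) EX@9 MEM@10 WB@11
I6 mul r3 <- r5,r2: IF@8 ID@9 stall=1 (RAW on I4.r2 (WB@10)) EX@11 MEM@12 WB@13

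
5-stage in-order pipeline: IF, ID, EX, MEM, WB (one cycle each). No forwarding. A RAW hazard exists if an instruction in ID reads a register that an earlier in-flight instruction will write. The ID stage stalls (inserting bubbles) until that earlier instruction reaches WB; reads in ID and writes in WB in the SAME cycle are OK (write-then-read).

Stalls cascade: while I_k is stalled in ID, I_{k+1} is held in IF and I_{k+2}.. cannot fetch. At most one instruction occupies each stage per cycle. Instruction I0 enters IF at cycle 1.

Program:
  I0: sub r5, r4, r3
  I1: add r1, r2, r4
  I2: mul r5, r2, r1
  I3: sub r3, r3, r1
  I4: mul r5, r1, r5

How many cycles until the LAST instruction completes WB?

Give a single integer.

I0 sub r5 <- r4,r3: IF@1 ID@2 stall=0 (-) EX@3 MEM@4 WB@5
I1 add r1 <- r2,r4: IF@2 ID@3 stall=0 (-) EX@4 MEM@5 WB@6
I2 mul r5 <- r2,r1: IF@3 ID@4 stall=2 (RAW on I1.r1 (WB@6)) EX@7 MEM@8 WB@9
I3 sub r3 <- r3,r1: IF@4 ID@7 stall=0 (-) EX@8 MEM@9 WB@10
I4 mul r5 <- r1,r5: IF@7 ID@8 stall=1 (RAW on I2.r5 (WB@9)) EX@10 MEM@11 WB@12

Answer: 12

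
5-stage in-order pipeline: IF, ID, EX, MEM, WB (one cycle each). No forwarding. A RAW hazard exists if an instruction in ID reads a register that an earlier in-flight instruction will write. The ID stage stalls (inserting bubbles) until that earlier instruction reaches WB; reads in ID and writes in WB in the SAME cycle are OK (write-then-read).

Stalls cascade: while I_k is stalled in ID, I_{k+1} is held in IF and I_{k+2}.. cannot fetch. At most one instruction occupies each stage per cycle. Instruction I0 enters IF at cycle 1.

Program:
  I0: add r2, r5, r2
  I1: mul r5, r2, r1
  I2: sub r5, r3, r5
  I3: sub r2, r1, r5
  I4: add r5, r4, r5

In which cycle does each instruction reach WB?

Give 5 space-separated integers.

Answer: 5 8 11 14 15

Derivation:
I0 add r2 <- r5,r2: IF@1 ID@2 stall=0 (-) EX@3 MEM@4 WB@5
I1 mul r5 <- r2,r1: IF@2 ID@3 stall=2 (RAW on I0.r2 (WB@5)) EX@6 MEM@7 WB@8
I2 sub r5 <- r3,r5: IF@3 ID@6 stall=2 (RAW on I1.r5 (WB@8)) EX@9 MEM@10 WB@11
I3 sub r2 <- r1,r5: IF@6 ID@9 stall=2 (RAW on I2.r5 (WB@11)) EX@12 MEM@13 WB@14
I4 add r5 <- r4,r5: IF@9 ID@12 stall=0 (-) EX@13 MEM@14 WB@15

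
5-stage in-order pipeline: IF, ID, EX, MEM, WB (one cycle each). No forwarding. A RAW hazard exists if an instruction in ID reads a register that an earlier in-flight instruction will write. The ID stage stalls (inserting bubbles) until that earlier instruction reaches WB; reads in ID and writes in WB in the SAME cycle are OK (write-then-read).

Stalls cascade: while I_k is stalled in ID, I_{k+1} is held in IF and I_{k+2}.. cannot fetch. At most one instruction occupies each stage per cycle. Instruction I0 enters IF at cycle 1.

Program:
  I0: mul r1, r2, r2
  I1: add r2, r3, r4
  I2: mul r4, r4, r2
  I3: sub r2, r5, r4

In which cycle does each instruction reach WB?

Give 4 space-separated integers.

I0 mul r1 <- r2,r2: IF@1 ID@2 stall=0 (-) EX@3 MEM@4 WB@5
I1 add r2 <- r3,r4: IF@2 ID@3 stall=0 (-) EX@4 MEM@5 WB@6
I2 mul r4 <- r4,r2: IF@3 ID@4 stall=2 (RAW on I1.r2 (WB@6)) EX@7 MEM@8 WB@9
I3 sub r2 <- r5,r4: IF@4 ID@7 stall=2 (RAW on I2.r4 (WB@9)) EX@10 MEM@11 WB@12

Answer: 5 6 9 12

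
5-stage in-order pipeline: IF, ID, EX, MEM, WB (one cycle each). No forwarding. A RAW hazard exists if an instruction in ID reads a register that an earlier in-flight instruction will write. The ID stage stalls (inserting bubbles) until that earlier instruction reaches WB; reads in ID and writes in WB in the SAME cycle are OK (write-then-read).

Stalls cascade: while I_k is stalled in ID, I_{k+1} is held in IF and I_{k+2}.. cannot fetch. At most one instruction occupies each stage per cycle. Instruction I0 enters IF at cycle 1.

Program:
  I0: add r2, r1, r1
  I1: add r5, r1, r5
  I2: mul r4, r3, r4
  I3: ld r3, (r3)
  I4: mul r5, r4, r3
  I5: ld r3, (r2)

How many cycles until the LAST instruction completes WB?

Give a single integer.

I0 add r2 <- r1,r1: IF@1 ID@2 stall=0 (-) EX@3 MEM@4 WB@5
I1 add r5 <- r1,r5: IF@2 ID@3 stall=0 (-) EX@4 MEM@5 WB@6
I2 mul r4 <- r3,r4: IF@3 ID@4 stall=0 (-) EX@5 MEM@6 WB@7
I3 ld r3 <- r3: IF@4 ID@5 stall=0 (-) EX@6 MEM@7 WB@8
I4 mul r5 <- r4,r3: IF@5 ID@6 stall=2 (RAW on I3.r3 (WB@8)) EX@9 MEM@10 WB@11
I5 ld r3 <- r2: IF@6 ID@9 stall=0 (-) EX@10 MEM@11 WB@12

Answer: 12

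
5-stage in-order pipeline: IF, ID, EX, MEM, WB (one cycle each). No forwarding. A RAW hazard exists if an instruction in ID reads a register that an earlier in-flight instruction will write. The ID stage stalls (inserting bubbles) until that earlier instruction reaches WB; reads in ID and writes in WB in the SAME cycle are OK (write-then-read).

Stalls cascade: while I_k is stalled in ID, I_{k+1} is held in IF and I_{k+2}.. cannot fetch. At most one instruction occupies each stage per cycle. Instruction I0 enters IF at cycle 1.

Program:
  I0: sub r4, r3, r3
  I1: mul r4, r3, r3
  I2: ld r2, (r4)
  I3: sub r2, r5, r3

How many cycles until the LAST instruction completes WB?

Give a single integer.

Answer: 10

Derivation:
I0 sub r4 <- r3,r3: IF@1 ID@2 stall=0 (-) EX@3 MEM@4 WB@5
I1 mul r4 <- r3,r3: IF@2 ID@3 stall=0 (-) EX@4 MEM@5 WB@6
I2 ld r2 <- r4: IF@3 ID@4 stall=2 (RAW on I1.r4 (WB@6)) EX@7 MEM@8 WB@9
I3 sub r2 <- r5,r3: IF@4 ID@7 stall=0 (-) EX@8 MEM@9 WB@10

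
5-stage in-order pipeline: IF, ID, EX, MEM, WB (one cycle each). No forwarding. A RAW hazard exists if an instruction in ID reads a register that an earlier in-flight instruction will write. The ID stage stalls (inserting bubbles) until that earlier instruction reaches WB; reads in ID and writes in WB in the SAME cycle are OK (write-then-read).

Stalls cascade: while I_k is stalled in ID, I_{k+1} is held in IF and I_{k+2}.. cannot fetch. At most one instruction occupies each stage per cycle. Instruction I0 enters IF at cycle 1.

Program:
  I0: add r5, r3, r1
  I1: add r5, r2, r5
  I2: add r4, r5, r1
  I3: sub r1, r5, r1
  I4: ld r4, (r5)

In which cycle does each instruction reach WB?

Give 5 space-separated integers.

I0 add r5 <- r3,r1: IF@1 ID@2 stall=0 (-) EX@3 MEM@4 WB@5
I1 add r5 <- r2,r5: IF@2 ID@3 stall=2 (RAW on I0.r5 (WB@5)) EX@6 MEM@7 WB@8
I2 add r4 <- r5,r1: IF@3 ID@6 stall=2 (RAW on I1.r5 (WB@8)) EX@9 MEM@10 WB@11
I3 sub r1 <- r5,r1: IF@6 ID@9 stall=0 (-) EX@10 MEM@11 WB@12
I4 ld r4 <- r5: IF@9 ID@10 stall=0 (-) EX@11 MEM@12 WB@13

Answer: 5 8 11 12 13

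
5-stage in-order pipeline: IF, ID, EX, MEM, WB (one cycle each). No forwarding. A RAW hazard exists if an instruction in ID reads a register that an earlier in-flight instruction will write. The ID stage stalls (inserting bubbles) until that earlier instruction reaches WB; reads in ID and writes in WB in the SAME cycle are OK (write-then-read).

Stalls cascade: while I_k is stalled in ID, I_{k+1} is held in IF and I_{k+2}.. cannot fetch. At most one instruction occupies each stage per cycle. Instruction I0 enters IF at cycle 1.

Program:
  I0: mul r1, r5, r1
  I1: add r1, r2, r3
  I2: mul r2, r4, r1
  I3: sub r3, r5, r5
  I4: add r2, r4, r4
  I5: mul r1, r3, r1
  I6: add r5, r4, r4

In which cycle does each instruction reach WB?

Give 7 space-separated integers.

Answer: 5 6 9 10 11 13 14

Derivation:
I0 mul r1 <- r5,r1: IF@1 ID@2 stall=0 (-) EX@3 MEM@4 WB@5
I1 add r1 <- r2,r3: IF@2 ID@3 stall=0 (-) EX@4 MEM@5 WB@6
I2 mul r2 <- r4,r1: IF@3 ID@4 stall=2 (RAW on I1.r1 (WB@6)) EX@7 MEM@8 WB@9
I3 sub r3 <- r5,r5: IF@4 ID@7 stall=0 (-) EX@8 MEM@9 WB@10
I4 add r2 <- r4,r4: IF@7 ID@8 stall=0 (-) EX@9 MEM@10 WB@11
I5 mul r1 <- r3,r1: IF@8 ID@9 stall=1 (RAW on I3.r3 (WB@10)) EX@11 MEM@12 WB@13
I6 add r5 <- r4,r4: IF@9 ID@11 stall=0 (-) EX@12 MEM@13 WB@14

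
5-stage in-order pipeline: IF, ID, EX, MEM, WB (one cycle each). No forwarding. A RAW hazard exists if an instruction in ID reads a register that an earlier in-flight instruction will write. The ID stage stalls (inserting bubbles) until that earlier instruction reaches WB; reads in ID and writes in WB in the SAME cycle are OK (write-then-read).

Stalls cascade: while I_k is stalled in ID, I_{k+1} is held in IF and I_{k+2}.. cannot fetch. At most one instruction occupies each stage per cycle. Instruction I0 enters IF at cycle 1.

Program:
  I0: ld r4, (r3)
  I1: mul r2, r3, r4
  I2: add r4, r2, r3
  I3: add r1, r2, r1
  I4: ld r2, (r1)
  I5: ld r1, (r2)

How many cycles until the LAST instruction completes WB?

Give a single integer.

I0 ld r4 <- r3: IF@1 ID@2 stall=0 (-) EX@3 MEM@4 WB@5
I1 mul r2 <- r3,r4: IF@2 ID@3 stall=2 (RAW on I0.r4 (WB@5)) EX@6 MEM@7 WB@8
I2 add r4 <- r2,r3: IF@3 ID@6 stall=2 (RAW on I1.r2 (WB@8)) EX@9 MEM@10 WB@11
I3 add r1 <- r2,r1: IF@6 ID@9 stall=0 (-) EX@10 MEM@11 WB@12
I4 ld r2 <- r1: IF@9 ID@10 stall=2 (RAW on I3.r1 (WB@12)) EX@13 MEM@14 WB@15
I5 ld r1 <- r2: IF@10 ID@13 stall=2 (RAW on I4.r2 (WB@15)) EX@16 MEM@17 WB@18

Answer: 18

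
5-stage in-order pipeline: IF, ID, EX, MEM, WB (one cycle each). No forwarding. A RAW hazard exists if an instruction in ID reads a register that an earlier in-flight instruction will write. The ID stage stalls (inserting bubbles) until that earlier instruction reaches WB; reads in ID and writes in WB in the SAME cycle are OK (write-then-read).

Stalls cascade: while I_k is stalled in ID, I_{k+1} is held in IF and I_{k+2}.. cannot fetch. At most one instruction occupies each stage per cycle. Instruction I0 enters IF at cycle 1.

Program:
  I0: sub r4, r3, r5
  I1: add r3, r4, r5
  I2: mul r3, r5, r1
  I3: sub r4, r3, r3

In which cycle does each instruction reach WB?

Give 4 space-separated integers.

Answer: 5 8 9 12

Derivation:
I0 sub r4 <- r3,r5: IF@1 ID@2 stall=0 (-) EX@3 MEM@4 WB@5
I1 add r3 <- r4,r5: IF@2 ID@3 stall=2 (RAW on I0.r4 (WB@5)) EX@6 MEM@7 WB@8
I2 mul r3 <- r5,r1: IF@3 ID@6 stall=0 (-) EX@7 MEM@8 WB@9
I3 sub r4 <- r3,r3: IF@6 ID@7 stall=2 (RAW on I2.r3 (WB@9)) EX@10 MEM@11 WB@12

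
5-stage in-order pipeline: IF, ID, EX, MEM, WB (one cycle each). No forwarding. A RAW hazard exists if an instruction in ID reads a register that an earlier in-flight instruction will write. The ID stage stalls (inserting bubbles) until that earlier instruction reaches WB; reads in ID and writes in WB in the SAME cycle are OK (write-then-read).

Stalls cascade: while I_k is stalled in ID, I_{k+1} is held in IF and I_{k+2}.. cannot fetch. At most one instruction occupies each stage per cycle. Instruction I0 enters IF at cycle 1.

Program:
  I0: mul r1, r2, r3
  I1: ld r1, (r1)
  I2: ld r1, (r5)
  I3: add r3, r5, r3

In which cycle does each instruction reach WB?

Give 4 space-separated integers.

Answer: 5 8 9 10

Derivation:
I0 mul r1 <- r2,r3: IF@1 ID@2 stall=0 (-) EX@3 MEM@4 WB@5
I1 ld r1 <- r1: IF@2 ID@3 stall=2 (RAW on I0.r1 (WB@5)) EX@6 MEM@7 WB@8
I2 ld r1 <- r5: IF@3 ID@6 stall=0 (-) EX@7 MEM@8 WB@9
I3 add r3 <- r5,r3: IF@6 ID@7 stall=0 (-) EX@8 MEM@9 WB@10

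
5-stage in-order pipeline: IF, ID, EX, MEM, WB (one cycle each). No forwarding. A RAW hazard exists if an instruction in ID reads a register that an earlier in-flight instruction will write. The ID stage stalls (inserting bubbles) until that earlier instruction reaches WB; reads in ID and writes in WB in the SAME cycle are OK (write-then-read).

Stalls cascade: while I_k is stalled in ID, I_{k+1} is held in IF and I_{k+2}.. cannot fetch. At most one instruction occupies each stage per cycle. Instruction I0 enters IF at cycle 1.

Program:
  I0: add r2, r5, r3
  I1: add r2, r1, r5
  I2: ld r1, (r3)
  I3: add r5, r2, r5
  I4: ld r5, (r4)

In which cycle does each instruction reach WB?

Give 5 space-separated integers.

Answer: 5 6 7 9 10

Derivation:
I0 add r2 <- r5,r3: IF@1 ID@2 stall=0 (-) EX@3 MEM@4 WB@5
I1 add r2 <- r1,r5: IF@2 ID@3 stall=0 (-) EX@4 MEM@5 WB@6
I2 ld r1 <- r3: IF@3 ID@4 stall=0 (-) EX@5 MEM@6 WB@7
I3 add r5 <- r2,r5: IF@4 ID@5 stall=1 (RAW on I1.r2 (WB@6)) EX@7 MEM@8 WB@9
I4 ld r5 <- r4: IF@5 ID@7 stall=0 (-) EX@8 MEM@9 WB@10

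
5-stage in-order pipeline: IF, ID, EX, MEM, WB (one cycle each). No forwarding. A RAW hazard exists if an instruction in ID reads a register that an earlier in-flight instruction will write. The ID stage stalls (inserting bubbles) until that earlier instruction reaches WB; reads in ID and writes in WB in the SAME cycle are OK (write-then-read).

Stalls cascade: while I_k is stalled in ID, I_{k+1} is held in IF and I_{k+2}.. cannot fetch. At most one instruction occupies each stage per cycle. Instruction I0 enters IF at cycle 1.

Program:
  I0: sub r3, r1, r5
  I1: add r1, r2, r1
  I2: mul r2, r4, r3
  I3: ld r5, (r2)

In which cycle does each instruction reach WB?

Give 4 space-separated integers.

Answer: 5 6 8 11

Derivation:
I0 sub r3 <- r1,r5: IF@1 ID@2 stall=0 (-) EX@3 MEM@4 WB@5
I1 add r1 <- r2,r1: IF@2 ID@3 stall=0 (-) EX@4 MEM@5 WB@6
I2 mul r2 <- r4,r3: IF@3 ID@4 stall=1 (RAW on I0.r3 (WB@5)) EX@6 MEM@7 WB@8
I3 ld r5 <- r2: IF@4 ID@6 stall=2 (RAW on I2.r2 (WB@8)) EX@9 MEM@10 WB@11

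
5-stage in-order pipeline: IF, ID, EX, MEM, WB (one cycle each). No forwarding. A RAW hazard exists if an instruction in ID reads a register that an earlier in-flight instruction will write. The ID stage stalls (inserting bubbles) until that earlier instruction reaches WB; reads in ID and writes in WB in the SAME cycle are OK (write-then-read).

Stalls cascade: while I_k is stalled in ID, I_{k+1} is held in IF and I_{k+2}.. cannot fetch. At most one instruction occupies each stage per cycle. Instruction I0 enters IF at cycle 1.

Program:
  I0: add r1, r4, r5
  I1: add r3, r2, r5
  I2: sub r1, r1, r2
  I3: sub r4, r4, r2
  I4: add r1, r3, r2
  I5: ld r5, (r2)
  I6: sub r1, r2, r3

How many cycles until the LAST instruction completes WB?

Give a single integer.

I0 add r1 <- r4,r5: IF@1 ID@2 stall=0 (-) EX@3 MEM@4 WB@5
I1 add r3 <- r2,r5: IF@2 ID@3 stall=0 (-) EX@4 MEM@5 WB@6
I2 sub r1 <- r1,r2: IF@3 ID@4 stall=1 (RAW on I0.r1 (WB@5)) EX@6 MEM@7 WB@8
I3 sub r4 <- r4,r2: IF@4 ID@6 stall=0 (-) EX@7 MEM@8 WB@9
I4 add r1 <- r3,r2: IF@6 ID@7 stall=0 (-) EX@8 MEM@9 WB@10
I5 ld r5 <- r2: IF@7 ID@8 stall=0 (-) EX@9 MEM@10 WB@11
I6 sub r1 <- r2,r3: IF@8 ID@9 stall=0 (-) EX@10 MEM@11 WB@12

Answer: 12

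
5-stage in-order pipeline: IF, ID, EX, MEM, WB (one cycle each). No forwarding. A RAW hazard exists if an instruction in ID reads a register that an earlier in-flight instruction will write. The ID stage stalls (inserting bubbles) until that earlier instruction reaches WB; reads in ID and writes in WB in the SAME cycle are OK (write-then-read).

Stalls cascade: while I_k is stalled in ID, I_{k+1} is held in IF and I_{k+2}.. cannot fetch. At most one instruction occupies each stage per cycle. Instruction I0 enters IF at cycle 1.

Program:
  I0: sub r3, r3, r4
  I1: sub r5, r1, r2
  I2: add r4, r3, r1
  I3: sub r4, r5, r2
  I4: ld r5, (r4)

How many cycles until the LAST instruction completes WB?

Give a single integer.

Answer: 12

Derivation:
I0 sub r3 <- r3,r4: IF@1 ID@2 stall=0 (-) EX@3 MEM@4 WB@5
I1 sub r5 <- r1,r2: IF@2 ID@3 stall=0 (-) EX@4 MEM@5 WB@6
I2 add r4 <- r3,r1: IF@3 ID@4 stall=1 (RAW on I0.r3 (WB@5)) EX@6 MEM@7 WB@8
I3 sub r4 <- r5,r2: IF@4 ID@6 stall=0 (-) EX@7 MEM@8 WB@9
I4 ld r5 <- r4: IF@6 ID@7 stall=2 (RAW on I3.r4 (WB@9)) EX@10 MEM@11 WB@12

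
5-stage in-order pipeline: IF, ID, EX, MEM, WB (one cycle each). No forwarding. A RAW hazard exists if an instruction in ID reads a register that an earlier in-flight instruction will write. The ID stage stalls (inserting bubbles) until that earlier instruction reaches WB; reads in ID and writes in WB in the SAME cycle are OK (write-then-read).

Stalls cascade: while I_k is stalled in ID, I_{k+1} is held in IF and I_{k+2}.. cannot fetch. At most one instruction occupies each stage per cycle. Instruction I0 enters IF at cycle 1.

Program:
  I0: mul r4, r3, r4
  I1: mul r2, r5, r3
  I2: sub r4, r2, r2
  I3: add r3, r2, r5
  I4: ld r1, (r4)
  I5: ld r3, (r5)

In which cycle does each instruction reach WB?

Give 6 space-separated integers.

I0 mul r4 <- r3,r4: IF@1 ID@2 stall=0 (-) EX@3 MEM@4 WB@5
I1 mul r2 <- r5,r3: IF@2 ID@3 stall=0 (-) EX@4 MEM@5 WB@6
I2 sub r4 <- r2,r2: IF@3 ID@4 stall=2 (RAW on I1.r2 (WB@6)) EX@7 MEM@8 WB@9
I3 add r3 <- r2,r5: IF@4 ID@7 stall=0 (-) EX@8 MEM@9 WB@10
I4 ld r1 <- r4: IF@7 ID@8 stall=1 (RAW on I2.r4 (WB@9)) EX@10 MEM@11 WB@12
I5 ld r3 <- r5: IF@8 ID@10 stall=0 (-) EX@11 MEM@12 WB@13

Answer: 5 6 9 10 12 13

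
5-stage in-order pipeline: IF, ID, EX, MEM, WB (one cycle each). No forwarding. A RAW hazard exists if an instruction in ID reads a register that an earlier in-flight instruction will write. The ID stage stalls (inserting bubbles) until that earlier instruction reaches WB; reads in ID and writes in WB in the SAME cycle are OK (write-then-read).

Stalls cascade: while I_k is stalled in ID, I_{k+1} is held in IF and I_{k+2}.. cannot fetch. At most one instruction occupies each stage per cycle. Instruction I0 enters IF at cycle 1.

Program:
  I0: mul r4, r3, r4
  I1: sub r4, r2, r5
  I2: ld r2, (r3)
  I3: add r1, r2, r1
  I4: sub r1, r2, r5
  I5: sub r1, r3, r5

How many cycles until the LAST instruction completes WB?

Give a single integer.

Answer: 12

Derivation:
I0 mul r4 <- r3,r4: IF@1 ID@2 stall=0 (-) EX@3 MEM@4 WB@5
I1 sub r4 <- r2,r5: IF@2 ID@3 stall=0 (-) EX@4 MEM@5 WB@6
I2 ld r2 <- r3: IF@3 ID@4 stall=0 (-) EX@5 MEM@6 WB@7
I3 add r1 <- r2,r1: IF@4 ID@5 stall=2 (RAW on I2.r2 (WB@7)) EX@8 MEM@9 WB@10
I4 sub r1 <- r2,r5: IF@5 ID@8 stall=0 (-) EX@9 MEM@10 WB@11
I5 sub r1 <- r3,r5: IF@8 ID@9 stall=0 (-) EX@10 MEM@11 WB@12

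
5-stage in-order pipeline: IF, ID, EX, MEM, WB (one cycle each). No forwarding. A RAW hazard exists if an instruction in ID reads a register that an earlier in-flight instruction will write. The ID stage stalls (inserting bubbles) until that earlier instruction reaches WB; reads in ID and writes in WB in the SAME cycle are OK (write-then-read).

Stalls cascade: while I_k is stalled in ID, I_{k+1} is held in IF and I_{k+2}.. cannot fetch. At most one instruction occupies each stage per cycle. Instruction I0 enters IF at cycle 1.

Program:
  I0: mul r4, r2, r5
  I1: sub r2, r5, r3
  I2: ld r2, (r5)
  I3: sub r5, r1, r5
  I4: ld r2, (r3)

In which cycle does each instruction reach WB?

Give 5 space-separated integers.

Answer: 5 6 7 8 9

Derivation:
I0 mul r4 <- r2,r5: IF@1 ID@2 stall=0 (-) EX@3 MEM@4 WB@5
I1 sub r2 <- r5,r3: IF@2 ID@3 stall=0 (-) EX@4 MEM@5 WB@6
I2 ld r2 <- r5: IF@3 ID@4 stall=0 (-) EX@5 MEM@6 WB@7
I3 sub r5 <- r1,r5: IF@4 ID@5 stall=0 (-) EX@6 MEM@7 WB@8
I4 ld r2 <- r3: IF@5 ID@6 stall=0 (-) EX@7 MEM@8 WB@9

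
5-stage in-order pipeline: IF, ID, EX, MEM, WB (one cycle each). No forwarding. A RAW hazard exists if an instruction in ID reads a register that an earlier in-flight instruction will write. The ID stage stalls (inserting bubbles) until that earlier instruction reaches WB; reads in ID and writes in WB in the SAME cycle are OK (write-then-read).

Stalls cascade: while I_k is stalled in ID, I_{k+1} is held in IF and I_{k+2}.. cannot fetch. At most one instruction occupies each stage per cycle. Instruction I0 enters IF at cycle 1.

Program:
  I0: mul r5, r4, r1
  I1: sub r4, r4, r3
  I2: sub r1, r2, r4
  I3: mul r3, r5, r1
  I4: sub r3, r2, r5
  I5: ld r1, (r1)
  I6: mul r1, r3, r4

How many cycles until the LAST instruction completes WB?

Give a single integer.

I0 mul r5 <- r4,r1: IF@1 ID@2 stall=0 (-) EX@3 MEM@4 WB@5
I1 sub r4 <- r4,r3: IF@2 ID@3 stall=0 (-) EX@4 MEM@5 WB@6
I2 sub r1 <- r2,r4: IF@3 ID@4 stall=2 (RAW on I1.r4 (WB@6)) EX@7 MEM@8 WB@9
I3 mul r3 <- r5,r1: IF@4 ID@7 stall=2 (RAW on I2.r1 (WB@9)) EX@10 MEM@11 WB@12
I4 sub r3 <- r2,r5: IF@7 ID@10 stall=0 (-) EX@11 MEM@12 WB@13
I5 ld r1 <- r1: IF@10 ID@11 stall=0 (-) EX@12 MEM@13 WB@14
I6 mul r1 <- r3,r4: IF@11 ID@12 stall=1 (RAW on I4.r3 (WB@13)) EX@14 MEM@15 WB@16

Answer: 16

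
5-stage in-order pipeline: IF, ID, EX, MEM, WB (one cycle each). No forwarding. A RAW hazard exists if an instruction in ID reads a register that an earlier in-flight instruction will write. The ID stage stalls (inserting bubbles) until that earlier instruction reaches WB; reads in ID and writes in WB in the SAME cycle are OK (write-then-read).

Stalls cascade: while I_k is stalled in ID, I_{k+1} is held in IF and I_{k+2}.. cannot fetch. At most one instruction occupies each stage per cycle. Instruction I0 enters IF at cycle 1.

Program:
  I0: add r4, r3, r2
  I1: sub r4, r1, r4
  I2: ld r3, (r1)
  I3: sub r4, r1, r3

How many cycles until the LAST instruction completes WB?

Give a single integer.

Answer: 12

Derivation:
I0 add r4 <- r3,r2: IF@1 ID@2 stall=0 (-) EX@3 MEM@4 WB@5
I1 sub r4 <- r1,r4: IF@2 ID@3 stall=2 (RAW on I0.r4 (WB@5)) EX@6 MEM@7 WB@8
I2 ld r3 <- r1: IF@3 ID@6 stall=0 (-) EX@7 MEM@8 WB@9
I3 sub r4 <- r1,r3: IF@6 ID@7 stall=2 (RAW on I2.r3 (WB@9)) EX@10 MEM@11 WB@12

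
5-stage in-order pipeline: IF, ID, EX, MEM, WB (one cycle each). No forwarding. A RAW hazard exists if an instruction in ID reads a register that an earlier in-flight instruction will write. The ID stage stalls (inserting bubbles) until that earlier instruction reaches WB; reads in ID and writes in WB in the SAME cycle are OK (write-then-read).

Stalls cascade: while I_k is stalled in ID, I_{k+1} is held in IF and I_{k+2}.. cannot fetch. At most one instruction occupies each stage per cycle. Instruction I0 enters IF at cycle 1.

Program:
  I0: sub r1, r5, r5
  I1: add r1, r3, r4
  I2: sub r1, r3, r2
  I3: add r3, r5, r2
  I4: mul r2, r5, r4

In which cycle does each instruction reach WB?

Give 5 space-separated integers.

I0 sub r1 <- r5,r5: IF@1 ID@2 stall=0 (-) EX@3 MEM@4 WB@5
I1 add r1 <- r3,r4: IF@2 ID@3 stall=0 (-) EX@4 MEM@5 WB@6
I2 sub r1 <- r3,r2: IF@3 ID@4 stall=0 (-) EX@5 MEM@6 WB@7
I3 add r3 <- r5,r2: IF@4 ID@5 stall=0 (-) EX@6 MEM@7 WB@8
I4 mul r2 <- r5,r4: IF@5 ID@6 stall=0 (-) EX@7 MEM@8 WB@9

Answer: 5 6 7 8 9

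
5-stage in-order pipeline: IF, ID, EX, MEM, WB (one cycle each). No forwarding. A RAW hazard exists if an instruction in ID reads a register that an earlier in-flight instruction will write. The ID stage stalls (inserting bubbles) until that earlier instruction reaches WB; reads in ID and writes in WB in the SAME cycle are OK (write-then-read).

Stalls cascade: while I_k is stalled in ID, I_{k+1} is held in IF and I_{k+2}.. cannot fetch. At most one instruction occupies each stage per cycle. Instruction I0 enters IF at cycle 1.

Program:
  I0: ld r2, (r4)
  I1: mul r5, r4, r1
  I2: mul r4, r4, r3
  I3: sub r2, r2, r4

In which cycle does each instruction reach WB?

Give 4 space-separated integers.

I0 ld r2 <- r4: IF@1 ID@2 stall=0 (-) EX@3 MEM@4 WB@5
I1 mul r5 <- r4,r1: IF@2 ID@3 stall=0 (-) EX@4 MEM@5 WB@6
I2 mul r4 <- r4,r3: IF@3 ID@4 stall=0 (-) EX@5 MEM@6 WB@7
I3 sub r2 <- r2,r4: IF@4 ID@5 stall=2 (RAW on I2.r4 (WB@7)) EX@8 MEM@9 WB@10

Answer: 5 6 7 10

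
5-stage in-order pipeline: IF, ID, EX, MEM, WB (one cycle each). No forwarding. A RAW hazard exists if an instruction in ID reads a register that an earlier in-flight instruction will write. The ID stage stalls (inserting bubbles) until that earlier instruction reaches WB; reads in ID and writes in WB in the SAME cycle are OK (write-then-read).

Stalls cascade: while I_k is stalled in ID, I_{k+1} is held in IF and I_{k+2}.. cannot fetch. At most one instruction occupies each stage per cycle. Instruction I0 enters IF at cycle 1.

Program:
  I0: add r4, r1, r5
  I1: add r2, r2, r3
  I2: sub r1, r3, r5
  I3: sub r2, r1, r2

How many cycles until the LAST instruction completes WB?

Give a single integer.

I0 add r4 <- r1,r5: IF@1 ID@2 stall=0 (-) EX@3 MEM@4 WB@5
I1 add r2 <- r2,r3: IF@2 ID@3 stall=0 (-) EX@4 MEM@5 WB@6
I2 sub r1 <- r3,r5: IF@3 ID@4 stall=0 (-) EX@5 MEM@6 WB@7
I3 sub r2 <- r1,r2: IF@4 ID@5 stall=2 (RAW on I2.r1 (WB@7)) EX@8 MEM@9 WB@10

Answer: 10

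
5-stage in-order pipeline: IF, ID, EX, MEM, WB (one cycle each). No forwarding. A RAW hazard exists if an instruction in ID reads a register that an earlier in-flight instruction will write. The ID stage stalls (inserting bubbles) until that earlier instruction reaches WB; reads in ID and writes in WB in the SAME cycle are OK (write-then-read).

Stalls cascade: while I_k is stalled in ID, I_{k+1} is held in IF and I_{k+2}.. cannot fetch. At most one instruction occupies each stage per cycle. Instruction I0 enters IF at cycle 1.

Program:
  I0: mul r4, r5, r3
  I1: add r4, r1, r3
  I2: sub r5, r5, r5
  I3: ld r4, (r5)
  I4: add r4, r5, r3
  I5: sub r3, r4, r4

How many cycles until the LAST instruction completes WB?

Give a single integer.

I0 mul r4 <- r5,r3: IF@1 ID@2 stall=0 (-) EX@3 MEM@4 WB@5
I1 add r4 <- r1,r3: IF@2 ID@3 stall=0 (-) EX@4 MEM@5 WB@6
I2 sub r5 <- r5,r5: IF@3 ID@4 stall=0 (-) EX@5 MEM@6 WB@7
I3 ld r4 <- r5: IF@4 ID@5 stall=2 (RAW on I2.r5 (WB@7)) EX@8 MEM@9 WB@10
I4 add r4 <- r5,r3: IF@5 ID@8 stall=0 (-) EX@9 MEM@10 WB@11
I5 sub r3 <- r4,r4: IF@8 ID@9 stall=2 (RAW on I4.r4 (WB@11)) EX@12 MEM@13 WB@14

Answer: 14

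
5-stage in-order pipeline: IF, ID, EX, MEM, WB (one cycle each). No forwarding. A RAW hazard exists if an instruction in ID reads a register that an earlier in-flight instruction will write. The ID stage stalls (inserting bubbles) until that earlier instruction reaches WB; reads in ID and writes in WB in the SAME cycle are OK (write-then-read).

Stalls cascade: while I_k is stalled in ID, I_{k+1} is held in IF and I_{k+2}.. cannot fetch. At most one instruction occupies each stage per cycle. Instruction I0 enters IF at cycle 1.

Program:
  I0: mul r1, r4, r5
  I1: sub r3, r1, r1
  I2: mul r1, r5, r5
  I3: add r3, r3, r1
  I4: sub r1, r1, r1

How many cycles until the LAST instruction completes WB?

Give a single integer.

I0 mul r1 <- r4,r5: IF@1 ID@2 stall=0 (-) EX@3 MEM@4 WB@5
I1 sub r3 <- r1,r1: IF@2 ID@3 stall=2 (RAW on I0.r1 (WB@5)) EX@6 MEM@7 WB@8
I2 mul r1 <- r5,r5: IF@3 ID@6 stall=0 (-) EX@7 MEM@8 WB@9
I3 add r3 <- r3,r1: IF@6 ID@7 stall=2 (RAW on I2.r1 (WB@9)) EX@10 MEM@11 WB@12
I4 sub r1 <- r1,r1: IF@7 ID@10 stall=0 (-) EX@11 MEM@12 WB@13

Answer: 13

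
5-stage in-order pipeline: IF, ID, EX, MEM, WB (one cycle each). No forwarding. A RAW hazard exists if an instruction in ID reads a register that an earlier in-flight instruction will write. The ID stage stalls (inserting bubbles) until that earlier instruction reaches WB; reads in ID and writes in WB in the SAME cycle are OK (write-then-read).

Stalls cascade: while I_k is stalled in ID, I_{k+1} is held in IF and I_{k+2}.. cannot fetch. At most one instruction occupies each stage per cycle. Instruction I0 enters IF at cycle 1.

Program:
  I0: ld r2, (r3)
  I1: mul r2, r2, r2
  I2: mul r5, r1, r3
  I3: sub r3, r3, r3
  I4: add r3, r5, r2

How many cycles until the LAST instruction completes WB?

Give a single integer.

Answer: 12

Derivation:
I0 ld r2 <- r3: IF@1 ID@2 stall=0 (-) EX@3 MEM@4 WB@5
I1 mul r2 <- r2,r2: IF@2 ID@3 stall=2 (RAW on I0.r2 (WB@5)) EX@6 MEM@7 WB@8
I2 mul r5 <- r1,r3: IF@3 ID@6 stall=0 (-) EX@7 MEM@8 WB@9
I3 sub r3 <- r3,r3: IF@6 ID@7 stall=0 (-) EX@8 MEM@9 WB@10
I4 add r3 <- r5,r2: IF@7 ID@8 stall=1 (RAW on I2.r5 (WB@9)) EX@10 MEM@11 WB@12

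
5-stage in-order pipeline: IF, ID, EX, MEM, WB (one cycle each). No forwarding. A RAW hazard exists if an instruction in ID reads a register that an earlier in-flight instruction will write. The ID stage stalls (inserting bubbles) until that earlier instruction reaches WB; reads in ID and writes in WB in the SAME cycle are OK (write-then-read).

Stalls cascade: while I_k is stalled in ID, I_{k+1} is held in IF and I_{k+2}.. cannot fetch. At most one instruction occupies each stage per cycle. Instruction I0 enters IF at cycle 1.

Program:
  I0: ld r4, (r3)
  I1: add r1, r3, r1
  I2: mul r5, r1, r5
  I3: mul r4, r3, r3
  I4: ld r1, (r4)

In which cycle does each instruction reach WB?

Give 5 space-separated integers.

Answer: 5 6 9 10 13

Derivation:
I0 ld r4 <- r3: IF@1 ID@2 stall=0 (-) EX@3 MEM@4 WB@5
I1 add r1 <- r3,r1: IF@2 ID@3 stall=0 (-) EX@4 MEM@5 WB@6
I2 mul r5 <- r1,r5: IF@3 ID@4 stall=2 (RAW on I1.r1 (WB@6)) EX@7 MEM@8 WB@9
I3 mul r4 <- r3,r3: IF@4 ID@7 stall=0 (-) EX@8 MEM@9 WB@10
I4 ld r1 <- r4: IF@7 ID@8 stall=2 (RAW on I3.r4 (WB@10)) EX@11 MEM@12 WB@13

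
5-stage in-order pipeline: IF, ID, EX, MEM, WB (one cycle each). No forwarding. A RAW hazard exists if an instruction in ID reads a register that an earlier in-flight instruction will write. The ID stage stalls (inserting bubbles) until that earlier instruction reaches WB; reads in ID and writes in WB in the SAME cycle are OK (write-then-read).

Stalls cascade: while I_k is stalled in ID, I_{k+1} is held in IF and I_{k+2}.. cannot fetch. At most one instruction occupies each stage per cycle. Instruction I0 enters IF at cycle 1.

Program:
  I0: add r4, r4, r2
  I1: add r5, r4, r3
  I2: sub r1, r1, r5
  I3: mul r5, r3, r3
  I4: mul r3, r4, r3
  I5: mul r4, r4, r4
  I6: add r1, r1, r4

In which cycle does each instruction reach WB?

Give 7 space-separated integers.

Answer: 5 8 11 12 13 14 17

Derivation:
I0 add r4 <- r4,r2: IF@1 ID@2 stall=0 (-) EX@3 MEM@4 WB@5
I1 add r5 <- r4,r3: IF@2 ID@3 stall=2 (RAW on I0.r4 (WB@5)) EX@6 MEM@7 WB@8
I2 sub r1 <- r1,r5: IF@3 ID@6 stall=2 (RAW on I1.r5 (WB@8)) EX@9 MEM@10 WB@11
I3 mul r5 <- r3,r3: IF@6 ID@9 stall=0 (-) EX@10 MEM@11 WB@12
I4 mul r3 <- r4,r3: IF@9 ID@10 stall=0 (-) EX@11 MEM@12 WB@13
I5 mul r4 <- r4,r4: IF@10 ID@11 stall=0 (-) EX@12 MEM@13 WB@14
I6 add r1 <- r1,r4: IF@11 ID@12 stall=2 (RAW on I5.r4 (WB@14)) EX@15 MEM@16 WB@17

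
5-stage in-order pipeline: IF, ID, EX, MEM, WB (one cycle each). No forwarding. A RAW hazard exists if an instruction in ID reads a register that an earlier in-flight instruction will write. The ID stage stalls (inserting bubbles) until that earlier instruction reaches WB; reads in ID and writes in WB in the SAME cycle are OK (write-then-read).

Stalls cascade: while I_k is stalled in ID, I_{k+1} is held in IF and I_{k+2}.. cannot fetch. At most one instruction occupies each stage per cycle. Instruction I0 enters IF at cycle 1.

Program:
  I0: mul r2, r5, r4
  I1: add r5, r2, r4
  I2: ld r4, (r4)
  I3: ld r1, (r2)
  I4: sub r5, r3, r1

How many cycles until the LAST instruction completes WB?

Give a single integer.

Answer: 13

Derivation:
I0 mul r2 <- r5,r4: IF@1 ID@2 stall=0 (-) EX@3 MEM@4 WB@5
I1 add r5 <- r2,r4: IF@2 ID@3 stall=2 (RAW on I0.r2 (WB@5)) EX@6 MEM@7 WB@8
I2 ld r4 <- r4: IF@3 ID@6 stall=0 (-) EX@7 MEM@8 WB@9
I3 ld r1 <- r2: IF@6 ID@7 stall=0 (-) EX@8 MEM@9 WB@10
I4 sub r5 <- r3,r1: IF@7 ID@8 stall=2 (RAW on I3.r1 (WB@10)) EX@11 MEM@12 WB@13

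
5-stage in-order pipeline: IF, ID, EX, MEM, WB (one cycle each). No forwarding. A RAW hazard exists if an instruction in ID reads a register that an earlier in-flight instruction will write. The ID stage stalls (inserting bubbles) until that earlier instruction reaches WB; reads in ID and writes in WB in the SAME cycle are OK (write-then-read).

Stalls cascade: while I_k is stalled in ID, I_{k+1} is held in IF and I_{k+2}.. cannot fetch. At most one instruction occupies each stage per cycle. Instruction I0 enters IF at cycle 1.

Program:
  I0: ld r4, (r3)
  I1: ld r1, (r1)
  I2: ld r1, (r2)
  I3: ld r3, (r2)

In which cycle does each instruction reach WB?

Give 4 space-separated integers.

Answer: 5 6 7 8

Derivation:
I0 ld r4 <- r3: IF@1 ID@2 stall=0 (-) EX@3 MEM@4 WB@5
I1 ld r1 <- r1: IF@2 ID@3 stall=0 (-) EX@4 MEM@5 WB@6
I2 ld r1 <- r2: IF@3 ID@4 stall=0 (-) EX@5 MEM@6 WB@7
I3 ld r3 <- r2: IF@4 ID@5 stall=0 (-) EX@6 MEM@7 WB@8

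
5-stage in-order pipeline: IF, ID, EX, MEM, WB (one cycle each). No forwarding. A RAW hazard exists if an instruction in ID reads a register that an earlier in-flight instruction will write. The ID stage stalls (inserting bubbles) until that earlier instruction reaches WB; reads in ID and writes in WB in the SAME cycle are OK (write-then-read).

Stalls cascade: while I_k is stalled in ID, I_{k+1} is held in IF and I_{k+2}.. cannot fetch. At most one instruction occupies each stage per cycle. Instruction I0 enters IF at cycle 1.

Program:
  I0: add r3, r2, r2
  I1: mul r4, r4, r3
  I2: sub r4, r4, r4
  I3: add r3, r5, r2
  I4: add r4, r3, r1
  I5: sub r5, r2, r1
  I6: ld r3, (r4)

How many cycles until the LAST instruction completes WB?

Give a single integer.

Answer: 18

Derivation:
I0 add r3 <- r2,r2: IF@1 ID@2 stall=0 (-) EX@3 MEM@4 WB@5
I1 mul r4 <- r4,r3: IF@2 ID@3 stall=2 (RAW on I0.r3 (WB@5)) EX@6 MEM@7 WB@8
I2 sub r4 <- r4,r4: IF@3 ID@6 stall=2 (RAW on I1.r4 (WB@8)) EX@9 MEM@10 WB@11
I3 add r3 <- r5,r2: IF@6 ID@9 stall=0 (-) EX@10 MEM@11 WB@12
I4 add r4 <- r3,r1: IF@9 ID@10 stall=2 (RAW on I3.r3 (WB@12)) EX@13 MEM@14 WB@15
I5 sub r5 <- r2,r1: IF@10 ID@13 stall=0 (-) EX@14 MEM@15 WB@16
I6 ld r3 <- r4: IF@13 ID@14 stall=1 (RAW on I4.r4 (WB@15)) EX@16 MEM@17 WB@18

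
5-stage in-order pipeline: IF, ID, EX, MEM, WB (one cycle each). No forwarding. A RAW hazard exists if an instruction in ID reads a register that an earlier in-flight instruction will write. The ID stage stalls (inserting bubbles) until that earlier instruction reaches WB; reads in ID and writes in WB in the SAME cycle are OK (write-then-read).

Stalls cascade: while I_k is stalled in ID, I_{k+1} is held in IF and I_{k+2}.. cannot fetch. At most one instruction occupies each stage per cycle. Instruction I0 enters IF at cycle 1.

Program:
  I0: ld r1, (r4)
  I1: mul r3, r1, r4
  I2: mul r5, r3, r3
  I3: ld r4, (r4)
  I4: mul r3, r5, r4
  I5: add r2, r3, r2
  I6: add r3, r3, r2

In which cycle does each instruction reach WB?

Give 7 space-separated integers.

Answer: 5 8 11 12 15 18 21

Derivation:
I0 ld r1 <- r4: IF@1 ID@2 stall=0 (-) EX@3 MEM@4 WB@5
I1 mul r3 <- r1,r4: IF@2 ID@3 stall=2 (RAW on I0.r1 (WB@5)) EX@6 MEM@7 WB@8
I2 mul r5 <- r3,r3: IF@3 ID@6 stall=2 (RAW on I1.r3 (WB@8)) EX@9 MEM@10 WB@11
I3 ld r4 <- r4: IF@6 ID@9 stall=0 (-) EX@10 MEM@11 WB@12
I4 mul r3 <- r5,r4: IF@9 ID@10 stall=2 (RAW on I3.r4 (WB@12)) EX@13 MEM@14 WB@15
I5 add r2 <- r3,r2: IF@10 ID@13 stall=2 (RAW on I4.r3 (WB@15)) EX@16 MEM@17 WB@18
I6 add r3 <- r3,r2: IF@13 ID@16 stall=2 (RAW on I5.r2 (WB@18)) EX@19 MEM@20 WB@21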